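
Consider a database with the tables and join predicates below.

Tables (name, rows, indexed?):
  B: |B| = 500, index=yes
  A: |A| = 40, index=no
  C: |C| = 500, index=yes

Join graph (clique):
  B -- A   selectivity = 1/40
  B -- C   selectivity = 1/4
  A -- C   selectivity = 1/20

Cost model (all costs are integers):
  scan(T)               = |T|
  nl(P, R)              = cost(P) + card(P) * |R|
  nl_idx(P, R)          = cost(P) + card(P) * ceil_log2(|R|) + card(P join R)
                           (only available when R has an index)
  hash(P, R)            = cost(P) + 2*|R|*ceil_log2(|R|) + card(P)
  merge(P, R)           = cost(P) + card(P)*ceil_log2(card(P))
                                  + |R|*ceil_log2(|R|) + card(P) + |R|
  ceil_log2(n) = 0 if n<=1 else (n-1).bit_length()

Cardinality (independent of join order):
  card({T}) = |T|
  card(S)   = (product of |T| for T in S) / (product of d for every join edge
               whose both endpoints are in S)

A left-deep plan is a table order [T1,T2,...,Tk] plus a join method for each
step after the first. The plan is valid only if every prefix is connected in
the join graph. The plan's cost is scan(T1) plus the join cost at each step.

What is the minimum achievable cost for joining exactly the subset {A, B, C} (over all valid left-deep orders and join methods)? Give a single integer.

Selinger DP over subsets of {A,B,C}:
  {B}: scan cost=500, card=500
  {A}: scan cost=40, card=40
  {C}: scan cost=500, card=500
  {AB}: card=500; try (B,nl_idx)→900, (A,hash)→1480, (B,merge)→5320, (A,merge)→5780, (B,hash)→9080, (B,nl)→20040 …(+1); best=900 via (B,nl_idx)
  {BC}: card=62500; try (C,hash)→10000, (B,hash)→10000, (C,merge)→10500, (B,merge)→10500, (C,nl_idx)→67500, (B,nl_idx)→67500 …(+2); best=10000 via (C,hash)
  {AC}: card=1000; try (C,nl_idx)→1400, (A,hash)→1480, (C,merge)→5320, (A,merge)→5780, (C,hash)→9080, (C,nl)→20040 …(+1); best=1400 via (C,nl_idx)
  {ABC}: card=3125; try (C,nl_idx)→8525, (C,hash)→10400, (C,merge)→10900, (B,hash)→11400, (B,nl_idx)→13525, (B,merge)→17400 …(+5); best=8525 via (C,nl_idx)

8525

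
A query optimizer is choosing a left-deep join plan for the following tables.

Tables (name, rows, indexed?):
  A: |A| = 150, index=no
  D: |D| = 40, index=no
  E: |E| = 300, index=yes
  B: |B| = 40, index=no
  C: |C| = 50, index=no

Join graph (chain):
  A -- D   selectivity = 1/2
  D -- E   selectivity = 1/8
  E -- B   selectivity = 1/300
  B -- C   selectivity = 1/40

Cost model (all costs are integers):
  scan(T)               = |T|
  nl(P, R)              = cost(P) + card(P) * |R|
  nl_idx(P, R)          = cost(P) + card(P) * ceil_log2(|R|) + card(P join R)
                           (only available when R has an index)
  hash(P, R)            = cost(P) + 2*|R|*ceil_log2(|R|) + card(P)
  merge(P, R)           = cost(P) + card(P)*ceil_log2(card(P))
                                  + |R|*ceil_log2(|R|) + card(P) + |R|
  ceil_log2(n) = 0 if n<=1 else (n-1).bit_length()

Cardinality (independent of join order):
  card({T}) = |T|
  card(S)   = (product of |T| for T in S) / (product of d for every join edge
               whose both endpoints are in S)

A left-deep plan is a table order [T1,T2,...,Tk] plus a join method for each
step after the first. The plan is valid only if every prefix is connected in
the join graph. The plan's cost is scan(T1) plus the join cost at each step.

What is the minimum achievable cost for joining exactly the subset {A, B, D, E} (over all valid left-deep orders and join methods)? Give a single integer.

3560

Selinger DP over subsets of {A,B,D,E}:
  {A}: scan cost=150, card=150
  {D}: scan cost=40, card=40
  {E}: scan cost=300, card=300
  {B}: scan cost=40, card=40
  {AD}: card=3000; try (D,hash)→780, (A,merge)→1670, (D,merge)→1780, (A,hash)→2480, (A,nl)→6040, (D,nl)→6150; best=780 via (D,hash)
  {DE}: card=1500; try (D,hash)→1080, (E,nl_idx)→1900, (E,merge)→3320, (D,merge)→3580, (E,hash)→5480, (E,nl)→12040 …(+1); best=1080 via (D,hash)
  {BE}: card=40; try (E,nl_idx)→440, (B,hash)→1080, (E,merge)→3320, (B,merge)→3580, (E,hash)→5480, (E,nl)→12040 …(+1); best=440 via (E,nl_idx)
  {ADE}: card=112500; try (A,hash)→4980, (E,hash)→9180, (A,merge)→20430, (E,merge)→42780, (E,nl_idx)→140280, (A,nl)→226080 …(+1); best=4980 via (A,hash)
  {BDE}: card=200; try (D,hash)→960, (D,merge)→1000, (D,nl)→2040, (B,hash)→3060, (B,merge)→19360, (B,nl)→61080; best=960 via (D,hash)
  {ABDE}: card=15000; try (A,hash)→3560, (A,merge)→4110, (A,nl)→30960, (B,hash)→117960, (B,merge)→2030260, (B,nl)→4504980; best=3560 via (A,hash)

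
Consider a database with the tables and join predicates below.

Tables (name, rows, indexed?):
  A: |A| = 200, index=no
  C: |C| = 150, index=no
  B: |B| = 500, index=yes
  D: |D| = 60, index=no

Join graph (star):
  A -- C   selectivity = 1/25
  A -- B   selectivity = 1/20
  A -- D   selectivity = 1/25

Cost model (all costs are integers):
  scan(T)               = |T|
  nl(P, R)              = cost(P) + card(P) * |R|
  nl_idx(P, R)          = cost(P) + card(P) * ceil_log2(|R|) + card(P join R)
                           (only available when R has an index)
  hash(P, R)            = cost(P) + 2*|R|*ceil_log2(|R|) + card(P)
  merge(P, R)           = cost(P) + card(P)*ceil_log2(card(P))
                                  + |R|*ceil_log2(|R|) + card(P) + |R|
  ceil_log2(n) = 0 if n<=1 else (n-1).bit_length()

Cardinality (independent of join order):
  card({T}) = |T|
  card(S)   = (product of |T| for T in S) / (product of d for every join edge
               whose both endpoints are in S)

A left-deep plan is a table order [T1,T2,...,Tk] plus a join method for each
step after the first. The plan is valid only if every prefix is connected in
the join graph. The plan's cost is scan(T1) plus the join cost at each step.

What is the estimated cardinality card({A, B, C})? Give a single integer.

30000

Tables in S: A(200), B(500), C(150)
Edges inside S: A-C(d=25), A-B(d=20)
numerator = 200 * 500 * 150 = 15000000
denominator = 25 * 20 = 500
card(S) = 15000000 / 500 = 30000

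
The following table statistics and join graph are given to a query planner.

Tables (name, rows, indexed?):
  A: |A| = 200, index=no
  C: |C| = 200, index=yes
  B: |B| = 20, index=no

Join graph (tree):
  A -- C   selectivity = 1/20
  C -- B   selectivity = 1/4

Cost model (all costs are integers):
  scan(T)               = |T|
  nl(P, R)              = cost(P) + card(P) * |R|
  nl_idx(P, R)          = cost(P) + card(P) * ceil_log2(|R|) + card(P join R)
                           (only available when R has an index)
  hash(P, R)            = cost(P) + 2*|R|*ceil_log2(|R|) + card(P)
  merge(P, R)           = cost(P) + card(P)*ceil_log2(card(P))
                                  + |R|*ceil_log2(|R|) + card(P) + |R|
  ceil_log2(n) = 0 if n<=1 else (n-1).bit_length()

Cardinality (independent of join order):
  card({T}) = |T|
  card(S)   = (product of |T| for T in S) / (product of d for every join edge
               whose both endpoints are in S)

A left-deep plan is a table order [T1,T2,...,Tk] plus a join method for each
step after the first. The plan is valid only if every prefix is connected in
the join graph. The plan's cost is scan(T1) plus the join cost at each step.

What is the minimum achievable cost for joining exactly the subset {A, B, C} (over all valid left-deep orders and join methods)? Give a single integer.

4800

Selinger DP over subsets of {A,B,C}:
  {A}: scan cost=200, card=200
  {C}: scan cost=200, card=200
  {B}: scan cost=20, card=20
  {AC}: card=2000; try (C,hash)→3600, (A,hash)→3600, (C,merge)→3800, (C,nl_idx)→3800, (A,merge)→3800, (C,nl)→40200 …(+1); best=3600 via (C,hash)
  {BC}: card=1000; try (B,hash)→600, (C,nl_idx)→1180, (C,merge)→1940, (B,merge)→2120, (C,hash)→3240, (C,nl)→4020 …(+1); best=600 via (B,hash)
  {ABC}: card=10000; try (A,hash)→4800, (B,hash)→5800, (A,merge)→13400, (B,merge)→27720, (B,nl)→43600, (A,nl)→200600; best=4800 via (A,hash)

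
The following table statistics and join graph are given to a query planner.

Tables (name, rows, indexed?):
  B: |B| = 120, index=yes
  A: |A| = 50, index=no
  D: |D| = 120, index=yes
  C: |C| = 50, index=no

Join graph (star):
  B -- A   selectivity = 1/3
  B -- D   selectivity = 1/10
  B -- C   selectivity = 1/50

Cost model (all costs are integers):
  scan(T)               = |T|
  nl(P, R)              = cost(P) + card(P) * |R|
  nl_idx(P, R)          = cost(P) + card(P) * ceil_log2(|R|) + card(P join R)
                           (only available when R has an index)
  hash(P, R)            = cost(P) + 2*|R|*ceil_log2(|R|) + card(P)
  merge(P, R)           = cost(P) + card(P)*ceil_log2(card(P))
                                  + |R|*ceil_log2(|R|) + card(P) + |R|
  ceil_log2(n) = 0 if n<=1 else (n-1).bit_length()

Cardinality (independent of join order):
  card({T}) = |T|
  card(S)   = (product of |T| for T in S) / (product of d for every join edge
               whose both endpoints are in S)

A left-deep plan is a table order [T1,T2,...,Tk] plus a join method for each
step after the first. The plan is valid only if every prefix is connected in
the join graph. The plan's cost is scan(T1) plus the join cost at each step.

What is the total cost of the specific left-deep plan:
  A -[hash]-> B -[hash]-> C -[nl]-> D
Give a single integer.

step 1: scan A: cost=50, card=50
step 2: join B via hash
    card(P join B) = 50*120/(3) = 2000
    cost = 50 + 2*120*7 + 50 = 1780
step 3: join C via hash
    card(P join C) = 2000*50/(50) = 2000
    cost = 1780 + 2*50*6 + 2000 = 4380
step 4: join D via nl
    card(P join D) = 2000*120/(10) = 24000
    cost = 4380 + 2000*120 = 244380

244380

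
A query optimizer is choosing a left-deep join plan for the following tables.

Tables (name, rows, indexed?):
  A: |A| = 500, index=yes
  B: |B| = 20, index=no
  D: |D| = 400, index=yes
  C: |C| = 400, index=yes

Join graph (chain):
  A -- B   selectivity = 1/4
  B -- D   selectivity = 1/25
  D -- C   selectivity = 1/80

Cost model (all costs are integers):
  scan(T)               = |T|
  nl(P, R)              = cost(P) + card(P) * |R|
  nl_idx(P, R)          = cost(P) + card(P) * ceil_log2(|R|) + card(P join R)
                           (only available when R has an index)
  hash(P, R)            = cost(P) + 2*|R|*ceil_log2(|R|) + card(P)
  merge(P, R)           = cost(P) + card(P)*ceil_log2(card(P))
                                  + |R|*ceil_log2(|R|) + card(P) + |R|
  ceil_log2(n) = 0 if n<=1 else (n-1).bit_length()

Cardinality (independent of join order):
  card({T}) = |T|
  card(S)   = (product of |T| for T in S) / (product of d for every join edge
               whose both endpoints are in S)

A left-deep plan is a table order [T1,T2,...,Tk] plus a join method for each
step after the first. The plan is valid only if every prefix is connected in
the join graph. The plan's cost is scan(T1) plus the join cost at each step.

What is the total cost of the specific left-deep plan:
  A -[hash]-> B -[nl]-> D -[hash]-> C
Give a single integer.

step 1: scan A: cost=500, card=500
step 2: join B via hash
    card(P join B) = 500*20/(4) = 2500
    cost = 500 + 2*20*5 + 500 = 1200
step 3: join D via nl
    card(P join D) = 2500*400/(25) = 40000
    cost = 1200 + 2500*400 = 1001200
step 4: join C via hash
    card(P join C) = 40000*400/(80) = 200000
    cost = 1001200 + 2*400*9 + 40000 = 1048400

1048400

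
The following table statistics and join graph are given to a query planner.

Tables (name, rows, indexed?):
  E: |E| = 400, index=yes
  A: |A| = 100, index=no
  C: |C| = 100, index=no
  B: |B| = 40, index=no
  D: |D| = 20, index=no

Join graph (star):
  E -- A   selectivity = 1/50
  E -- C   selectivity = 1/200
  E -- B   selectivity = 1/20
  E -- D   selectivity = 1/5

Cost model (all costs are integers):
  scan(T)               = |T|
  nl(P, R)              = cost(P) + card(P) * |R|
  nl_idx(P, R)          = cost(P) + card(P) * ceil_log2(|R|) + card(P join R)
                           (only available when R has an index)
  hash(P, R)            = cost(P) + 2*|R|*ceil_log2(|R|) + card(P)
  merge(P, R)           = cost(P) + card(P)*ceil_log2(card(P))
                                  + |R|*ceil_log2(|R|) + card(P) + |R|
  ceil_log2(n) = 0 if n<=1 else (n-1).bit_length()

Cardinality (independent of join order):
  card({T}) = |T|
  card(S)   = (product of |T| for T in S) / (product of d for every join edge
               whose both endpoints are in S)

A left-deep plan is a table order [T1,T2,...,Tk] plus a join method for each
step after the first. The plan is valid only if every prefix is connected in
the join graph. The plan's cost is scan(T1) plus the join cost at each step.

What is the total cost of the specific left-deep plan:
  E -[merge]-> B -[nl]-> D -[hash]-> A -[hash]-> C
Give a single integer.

33080

step 1: scan E: cost=400, card=400
step 2: join B via merge
    card(P join B) = 400*40/(20) = 800
    cost = 400 + 400*9 + 40*6 + 400 + 40 = 4680
step 3: join D via nl
    card(P join D) = 800*20/(5) = 3200
    cost = 4680 + 800*20 = 20680
step 4: join A via hash
    card(P join A) = 3200*100/(50) = 6400
    cost = 20680 + 2*100*7 + 3200 = 25280
step 5: join C via hash
    card(P join C) = 6400*100/(200) = 3200
    cost = 25280 + 2*100*7 + 6400 = 33080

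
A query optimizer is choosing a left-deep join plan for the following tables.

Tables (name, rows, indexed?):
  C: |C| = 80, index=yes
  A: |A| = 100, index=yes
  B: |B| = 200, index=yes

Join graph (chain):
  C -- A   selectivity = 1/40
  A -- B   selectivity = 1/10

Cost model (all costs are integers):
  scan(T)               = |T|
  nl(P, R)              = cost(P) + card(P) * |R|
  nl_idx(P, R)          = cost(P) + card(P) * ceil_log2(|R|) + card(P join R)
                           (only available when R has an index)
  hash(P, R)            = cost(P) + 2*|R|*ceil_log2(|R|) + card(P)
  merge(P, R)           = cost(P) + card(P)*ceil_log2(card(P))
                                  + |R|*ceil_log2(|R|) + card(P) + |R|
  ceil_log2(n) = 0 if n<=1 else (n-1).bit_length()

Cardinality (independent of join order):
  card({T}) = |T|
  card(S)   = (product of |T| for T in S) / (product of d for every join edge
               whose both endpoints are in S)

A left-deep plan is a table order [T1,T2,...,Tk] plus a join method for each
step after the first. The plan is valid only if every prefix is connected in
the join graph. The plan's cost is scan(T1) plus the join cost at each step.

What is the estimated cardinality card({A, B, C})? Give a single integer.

Tables in S: A(100), B(200), C(80)
Edges inside S: C-A(d=40), A-B(d=10)
numerator = 100 * 200 * 80 = 1600000
denominator = 40 * 10 = 400
card(S) = 1600000 / 400 = 4000

4000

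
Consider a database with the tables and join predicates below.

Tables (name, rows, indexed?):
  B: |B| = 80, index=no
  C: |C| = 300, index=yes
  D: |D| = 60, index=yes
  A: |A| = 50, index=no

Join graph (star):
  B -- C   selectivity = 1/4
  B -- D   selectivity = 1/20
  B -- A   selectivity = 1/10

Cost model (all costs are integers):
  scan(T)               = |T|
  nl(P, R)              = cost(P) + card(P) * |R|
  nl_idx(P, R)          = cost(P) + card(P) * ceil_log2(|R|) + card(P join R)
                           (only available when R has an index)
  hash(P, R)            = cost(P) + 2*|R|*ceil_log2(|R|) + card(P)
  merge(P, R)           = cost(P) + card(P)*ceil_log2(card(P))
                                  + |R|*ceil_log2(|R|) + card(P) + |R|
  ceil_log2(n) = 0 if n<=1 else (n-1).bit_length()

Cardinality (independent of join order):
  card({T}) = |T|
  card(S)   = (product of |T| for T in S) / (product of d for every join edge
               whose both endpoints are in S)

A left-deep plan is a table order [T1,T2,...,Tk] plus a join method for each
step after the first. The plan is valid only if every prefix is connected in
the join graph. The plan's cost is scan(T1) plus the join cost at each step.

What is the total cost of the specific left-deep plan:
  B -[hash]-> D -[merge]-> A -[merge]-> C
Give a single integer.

step 1: scan B: cost=80, card=80
step 2: join D via hash
    card(P join D) = 80*60/(20) = 240
    cost = 80 + 2*60*6 + 80 = 880
step 3: join A via merge
    card(P join A) = 240*50/(10) = 1200
    cost = 880 + 240*8 + 50*6 + 240 + 50 = 3390
step 4: join C via merge
    card(P join C) = 1200*300/(4) = 90000
    cost = 3390 + 1200*11 + 300*9 + 1200 + 300 = 20790

20790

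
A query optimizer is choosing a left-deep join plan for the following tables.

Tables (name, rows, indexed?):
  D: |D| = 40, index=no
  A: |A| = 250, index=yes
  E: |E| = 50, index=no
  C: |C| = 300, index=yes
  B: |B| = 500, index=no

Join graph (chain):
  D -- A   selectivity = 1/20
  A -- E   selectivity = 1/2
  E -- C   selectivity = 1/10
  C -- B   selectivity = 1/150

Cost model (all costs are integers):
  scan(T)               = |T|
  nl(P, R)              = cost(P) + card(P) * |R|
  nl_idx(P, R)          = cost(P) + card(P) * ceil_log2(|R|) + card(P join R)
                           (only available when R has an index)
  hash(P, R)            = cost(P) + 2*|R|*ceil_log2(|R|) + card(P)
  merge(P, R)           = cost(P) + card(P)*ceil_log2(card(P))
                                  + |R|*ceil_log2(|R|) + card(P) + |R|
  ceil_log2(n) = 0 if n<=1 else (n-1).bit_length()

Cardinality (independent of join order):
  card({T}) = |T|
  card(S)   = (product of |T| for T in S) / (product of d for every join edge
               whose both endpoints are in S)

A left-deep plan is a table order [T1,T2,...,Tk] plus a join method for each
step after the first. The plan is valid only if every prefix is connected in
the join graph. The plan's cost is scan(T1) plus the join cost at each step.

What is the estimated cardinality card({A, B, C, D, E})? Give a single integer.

Tables in S: A(250), B(500), C(300), D(40), E(50)
Edges inside S: D-A(d=20), A-E(d=2), E-C(d=10), C-B(d=150)
numerator = 250 * 500 * 300 * 40 * 50 = 75000000000
denominator = 20 * 2 * 10 * 150 = 60000
card(S) = 75000000000 / 60000 = 1250000

1250000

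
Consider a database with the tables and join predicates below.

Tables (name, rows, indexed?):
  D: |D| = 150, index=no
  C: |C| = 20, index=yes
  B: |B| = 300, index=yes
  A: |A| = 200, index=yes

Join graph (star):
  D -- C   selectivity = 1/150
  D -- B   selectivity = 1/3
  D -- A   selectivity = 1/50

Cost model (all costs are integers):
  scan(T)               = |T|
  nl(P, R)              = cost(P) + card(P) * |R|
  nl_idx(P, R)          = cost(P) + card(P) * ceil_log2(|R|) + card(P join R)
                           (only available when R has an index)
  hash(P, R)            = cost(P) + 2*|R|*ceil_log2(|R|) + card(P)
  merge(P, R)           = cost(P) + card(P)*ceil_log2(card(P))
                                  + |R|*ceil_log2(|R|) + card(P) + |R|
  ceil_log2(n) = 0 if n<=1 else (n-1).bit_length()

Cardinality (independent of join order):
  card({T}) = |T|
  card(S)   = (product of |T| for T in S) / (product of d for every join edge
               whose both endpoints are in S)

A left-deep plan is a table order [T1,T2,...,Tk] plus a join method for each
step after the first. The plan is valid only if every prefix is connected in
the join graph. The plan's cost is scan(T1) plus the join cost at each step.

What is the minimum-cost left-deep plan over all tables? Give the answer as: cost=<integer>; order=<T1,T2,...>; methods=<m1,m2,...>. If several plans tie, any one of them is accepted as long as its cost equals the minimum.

Selinger DP (subsets sized 1..n):
  {D}: scan cost=150, card=150
  {C}: scan cost=20, card=20
  {B}: scan cost=300, card=300
  {A}: scan cost=200, card=200
  {CD}: card=20; try (C,hash)→500, (C,nl_idx)→920, (D,merge)→1490, (C,merge)→1620, (D,hash)→2440, (D,nl)→3020 …(+1); best=500 via (C,hash)
  {BD}: card=15000; try (D,hash)→3000, (B,merge)→4500, (D,merge)→4650, (B,hash)→5700, (B,nl_idx)→16500, (B,nl)→45150 …(+1); best=3000 via (D,hash)
  {AD}: card=600; try (A,nl_idx)→1950, (D,hash)→2800, (A,merge)→3300, (D,merge)→3350, (A,hash)→3500, (A,nl)→30150 …(+1); best=1950 via (A,nl_idx)
  {BCD}: card=2000; try (B,nl_idx)→2680, (B,merge)→3620, (B,hash)→5920, (B,nl)→6500, (C,hash)→18200, (C,nl_idx)→80000 …(+2); best=2680 via (B,nl_idx)
  {ACD}: card=80; try (A,nl_idx)→740, (A,merge)→2420, (C,hash)→2750, (A,hash)→3720, (A,nl)→4500, (C,nl_idx)→5030 …(+2); best=740 via (A,nl_idx)
  {ABD}: card=60000; try (B,hash)→7950, (B,merge)→11550, (A,hash)→21200, (B,nl_idx)→67350, (B,nl)→181950, (A,nl_idx)→183000 …(+2); best=7950 via (B,hash)
  {ABCD}: card=8000; try (B,merge)→4380, (B,hash)→6220, (A,hash)→7880, (B,nl_idx)→9460, (B,nl)→24740, (A,nl_idx)→26680 …(+6); best=4380 via (B,merge)

cost=4380; order=D,C,A,B; methods=hash,nl_idx,merge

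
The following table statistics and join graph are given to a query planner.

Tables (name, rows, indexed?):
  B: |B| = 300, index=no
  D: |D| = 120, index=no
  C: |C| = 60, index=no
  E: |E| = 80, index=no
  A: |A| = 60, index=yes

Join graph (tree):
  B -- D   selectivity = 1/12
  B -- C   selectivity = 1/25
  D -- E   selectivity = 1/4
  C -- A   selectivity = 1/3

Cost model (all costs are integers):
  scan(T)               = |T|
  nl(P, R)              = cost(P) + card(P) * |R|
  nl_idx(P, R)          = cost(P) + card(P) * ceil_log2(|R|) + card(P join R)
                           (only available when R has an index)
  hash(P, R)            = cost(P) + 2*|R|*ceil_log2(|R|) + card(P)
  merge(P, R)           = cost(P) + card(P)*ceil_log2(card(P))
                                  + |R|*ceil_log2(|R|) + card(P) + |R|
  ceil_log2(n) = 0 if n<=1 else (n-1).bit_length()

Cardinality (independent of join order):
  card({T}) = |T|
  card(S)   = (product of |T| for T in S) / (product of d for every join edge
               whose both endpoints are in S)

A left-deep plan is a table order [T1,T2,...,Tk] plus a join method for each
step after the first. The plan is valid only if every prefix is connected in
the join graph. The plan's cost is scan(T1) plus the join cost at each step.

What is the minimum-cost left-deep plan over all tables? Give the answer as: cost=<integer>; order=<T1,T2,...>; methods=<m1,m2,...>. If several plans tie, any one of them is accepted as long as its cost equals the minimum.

cost=156760; order=B,C,D,A,E; methods=hash,hash,hash,hash

Selinger DP (subsets sized 1..n):
  {B}: scan cost=300, card=300
  {D}: scan cost=120, card=120
  {C}: scan cost=60, card=60
  {E}: scan cost=80, card=80
  {A}: scan cost=60, card=60
  {BD}: card=3000; try (D,hash)→2280, (B,merge)→4080, (D,merge)→4260, (B,hash)→5640, (B,nl)→36120, (D,nl)→36300; best=2280 via (D,hash)
  {BC}: card=720; try (C,hash)→1320, (B,merge)→3480, (C,merge)→3720, (B,hash)→5520, (B,nl)→18060, (C,nl)→18300; best=1320 via (C,hash)
  {DE}: card=2400; try (E,hash)→1360, (D,merge)→1680, (E,merge)→1720, (D,hash)→1840, (D,nl)→9680, (E,nl)→9720; best=1360 via (E,hash)
  {AC}: card=1200; try (C,hash)→840, (A,hash)→840, (C,merge)→900, (A,merge)→900, (A,nl_idx)→1620, (C,nl)→3660 …(+1); best=840 via (C,hash)
  {BCD}: card=7200; try (D,hash)→3720, (C,hash)→6000, (D,merge)→10200, (C,merge)→41700, (D,nl)→87720, (C,nl)→182280; best=3720 via (D,hash)
  {BDE}: card=60000; try (E,hash)→6400, (B,hash)→9160, (B,merge)→35560, (E,merge)→41920, (E,nl)→242280, (B,nl)→721360; best=6400 via (E,hash)
  {ABC}: card=14400; try (A,hash)→2760, (B,hash)→7440, (A,merge)→9660, (B,merge)→18240, (A,nl_idx)→20040, (A,nl)→44520 …(+1); best=2760 via (A,hash)
  {BCDE}: card=144000; try (E,hash)→12040, (C,hash)→67120, (E,merge)→105160, (E,nl)→579720, (C,merge)→1026820, (C,nl)→3606400; best=12040 via (E,hash)
  {ABCD}: card=144000; try (A,hash)→11640, (D,hash)→18840, (A,merge)→104940, (A,nl_idx)→190920, (D,merge)→219720, (A,nl)→435720 …(+1); best=11640 via (A,hash)
  {ABCDE}: card=2880000; try (E,hash)→156760, (A,hash)→156760, (E,merge)→2748280, (A,merge)→2748460, (A,nl_idx)→3756040, (A,nl)→8652040 …(+1); best=156760 via (E,hash)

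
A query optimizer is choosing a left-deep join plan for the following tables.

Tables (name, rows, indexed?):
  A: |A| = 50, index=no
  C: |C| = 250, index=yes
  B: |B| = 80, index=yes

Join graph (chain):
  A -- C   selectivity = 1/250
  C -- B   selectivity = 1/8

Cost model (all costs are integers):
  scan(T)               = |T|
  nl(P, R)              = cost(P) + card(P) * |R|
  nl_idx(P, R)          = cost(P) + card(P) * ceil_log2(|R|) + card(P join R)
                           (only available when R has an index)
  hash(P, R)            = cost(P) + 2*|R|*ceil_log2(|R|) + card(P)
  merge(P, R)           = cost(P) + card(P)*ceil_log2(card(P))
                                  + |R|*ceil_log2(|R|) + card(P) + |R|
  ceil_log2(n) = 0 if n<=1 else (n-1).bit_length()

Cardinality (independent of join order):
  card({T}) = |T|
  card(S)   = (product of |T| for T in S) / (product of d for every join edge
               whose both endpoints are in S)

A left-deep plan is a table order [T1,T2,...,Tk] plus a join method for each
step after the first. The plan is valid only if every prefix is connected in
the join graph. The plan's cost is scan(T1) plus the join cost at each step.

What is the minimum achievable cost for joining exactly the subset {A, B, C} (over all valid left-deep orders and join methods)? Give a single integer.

1350

Selinger DP over subsets of {A,B,C}:
  {A}: scan cost=50, card=50
  {C}: scan cost=250, card=250
  {B}: scan cost=80, card=80
  {AC}: card=50; try (C,nl_idx)→500, (A,hash)→1100, (C,merge)→2650, (A,merge)→2850, (C,hash)→4100, (C,nl)→12550 …(+1); best=500 via (C,nl_idx)
  {BC}: card=2500; try (B,hash)→1620, (C,merge)→2970, (B,merge)→3140, (C,nl_idx)→3220, (C,hash)→4160, (B,nl_idx)→4500 …(+2); best=1620 via (B,hash)
  {ABC}: card=500; try (B,nl_idx)→1350, (B,merge)→1490, (B,hash)→1670, (B,nl)→4500, (A,hash)→4720, (A,merge)→34470 …(+1); best=1350 via (B,nl_idx)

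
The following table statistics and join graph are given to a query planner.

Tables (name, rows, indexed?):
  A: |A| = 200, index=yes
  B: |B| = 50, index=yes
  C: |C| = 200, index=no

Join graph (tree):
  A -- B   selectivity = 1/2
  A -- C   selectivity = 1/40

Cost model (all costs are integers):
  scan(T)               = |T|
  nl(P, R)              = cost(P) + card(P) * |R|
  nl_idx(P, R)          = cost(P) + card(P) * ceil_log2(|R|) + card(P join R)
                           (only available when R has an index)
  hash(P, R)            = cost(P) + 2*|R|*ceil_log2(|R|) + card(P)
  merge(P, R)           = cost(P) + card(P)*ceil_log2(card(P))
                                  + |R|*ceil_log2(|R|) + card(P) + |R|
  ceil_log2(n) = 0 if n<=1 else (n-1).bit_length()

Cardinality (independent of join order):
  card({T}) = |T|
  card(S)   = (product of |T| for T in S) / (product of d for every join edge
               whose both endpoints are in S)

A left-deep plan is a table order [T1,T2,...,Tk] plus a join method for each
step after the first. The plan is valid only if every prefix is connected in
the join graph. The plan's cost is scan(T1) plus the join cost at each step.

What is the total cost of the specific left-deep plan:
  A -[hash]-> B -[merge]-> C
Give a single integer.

step 1: scan A: cost=200, card=200
step 2: join B via hash
    card(P join B) = 200*50/(2) = 5000
    cost = 200 + 2*50*6 + 200 = 1000
step 3: join C via merge
    card(P join C) = 5000*200/(40) = 25000
    cost = 1000 + 5000*13 + 200*8 + 5000 + 200 = 72800

72800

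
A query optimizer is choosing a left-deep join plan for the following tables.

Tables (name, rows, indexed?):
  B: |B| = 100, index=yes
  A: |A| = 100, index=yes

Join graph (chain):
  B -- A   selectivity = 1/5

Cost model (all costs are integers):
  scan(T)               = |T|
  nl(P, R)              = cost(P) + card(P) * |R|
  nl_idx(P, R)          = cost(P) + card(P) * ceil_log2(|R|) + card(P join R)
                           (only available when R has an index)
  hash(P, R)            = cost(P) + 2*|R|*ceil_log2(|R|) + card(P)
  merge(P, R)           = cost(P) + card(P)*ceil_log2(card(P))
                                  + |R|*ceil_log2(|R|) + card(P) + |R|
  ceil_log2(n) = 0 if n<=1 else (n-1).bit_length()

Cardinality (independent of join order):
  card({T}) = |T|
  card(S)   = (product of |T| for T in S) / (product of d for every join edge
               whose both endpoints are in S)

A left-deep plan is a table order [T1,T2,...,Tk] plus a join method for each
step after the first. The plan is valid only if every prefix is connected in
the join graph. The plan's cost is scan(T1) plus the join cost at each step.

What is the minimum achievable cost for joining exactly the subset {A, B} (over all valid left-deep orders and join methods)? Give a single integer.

Selinger DP over subsets of {A,B}:
  {B}: scan cost=100, card=100
  {A}: scan cost=100, card=100
  {AB}: card=2000; try (B,hash)→1600, (A,hash)→1600, (B,merge)→1700, (A,merge)→1700, (B,nl_idx)→2800, (A,nl_idx)→2800 …(+2); best=1600 via (B,hash)

1600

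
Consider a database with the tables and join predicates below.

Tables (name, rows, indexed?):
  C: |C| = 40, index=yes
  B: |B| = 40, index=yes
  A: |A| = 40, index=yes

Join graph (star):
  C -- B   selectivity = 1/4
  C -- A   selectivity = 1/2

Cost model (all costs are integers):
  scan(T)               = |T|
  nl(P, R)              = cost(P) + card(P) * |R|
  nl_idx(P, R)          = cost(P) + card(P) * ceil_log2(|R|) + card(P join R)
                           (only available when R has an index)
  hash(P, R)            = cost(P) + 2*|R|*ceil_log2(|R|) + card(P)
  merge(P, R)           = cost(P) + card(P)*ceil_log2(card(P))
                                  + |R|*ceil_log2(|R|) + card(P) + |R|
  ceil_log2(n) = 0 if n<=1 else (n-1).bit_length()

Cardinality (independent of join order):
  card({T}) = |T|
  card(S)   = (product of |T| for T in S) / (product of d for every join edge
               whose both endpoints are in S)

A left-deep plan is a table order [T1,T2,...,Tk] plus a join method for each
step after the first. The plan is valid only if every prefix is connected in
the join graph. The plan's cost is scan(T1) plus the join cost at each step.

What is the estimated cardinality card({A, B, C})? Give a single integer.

Tables in S: A(40), B(40), C(40)
Edges inside S: C-B(d=4), C-A(d=2)
numerator = 40 * 40 * 40 = 64000
denominator = 4 * 2 = 8
card(S) = 64000 / 8 = 8000

8000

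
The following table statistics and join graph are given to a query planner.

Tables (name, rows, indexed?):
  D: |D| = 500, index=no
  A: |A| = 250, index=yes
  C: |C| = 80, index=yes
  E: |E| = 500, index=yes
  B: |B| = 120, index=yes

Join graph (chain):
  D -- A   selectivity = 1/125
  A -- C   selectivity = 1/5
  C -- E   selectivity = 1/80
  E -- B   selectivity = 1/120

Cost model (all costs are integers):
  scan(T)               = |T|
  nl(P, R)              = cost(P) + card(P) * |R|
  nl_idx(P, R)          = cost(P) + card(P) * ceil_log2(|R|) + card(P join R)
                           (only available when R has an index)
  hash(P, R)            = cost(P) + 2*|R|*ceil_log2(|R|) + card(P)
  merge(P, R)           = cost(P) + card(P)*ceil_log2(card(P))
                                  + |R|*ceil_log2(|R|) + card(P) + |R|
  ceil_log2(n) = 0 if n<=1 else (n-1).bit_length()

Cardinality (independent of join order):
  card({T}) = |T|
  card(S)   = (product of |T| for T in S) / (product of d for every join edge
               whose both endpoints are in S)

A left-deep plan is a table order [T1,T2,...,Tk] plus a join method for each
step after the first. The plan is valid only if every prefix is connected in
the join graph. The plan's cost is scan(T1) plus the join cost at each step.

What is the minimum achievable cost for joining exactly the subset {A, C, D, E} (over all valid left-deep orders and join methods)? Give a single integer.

Selinger DP over subsets of {A,C,D,E}:
  {D}: scan cost=500, card=500
  {A}: scan cost=250, card=250
  {C}: scan cost=80, card=80
  {E}: scan cost=500, card=500
  {AD}: card=1000; try (A,hash)→5000, (A,nl_idx)→5500, (D,merge)→7500, (A,merge)→7750, (D,hash)→9500, (D,nl)→125250 …(+1); best=5000 via (A,hash)
  {AC}: card=4000; try (C,hash)→1620, (A,merge)→2970, (C,merge)→3140, (A,hash)→4160, (A,nl_idx)→4720, (C,nl_idx)→6000 …(+2); best=1620 via (C,hash)
  {CE}: card=500; try (E,nl_idx)→1300, (C,hash)→2120, (C,nl_idx)→4500, (E,merge)→5720, (C,merge)→6140, (E,hash)→9160 …(+2); best=1300 via (E,nl_idx)
  {ACD}: card=16000; try (C,hash)→7120, (D,hash)→14620, (C,merge)→16640, (C,nl_idx)→28000, (D,merge)→58620, (C,nl)→85000 …(+1); best=7120 via (C,hash)
  {ACE}: card=25000; try (A,hash)→5800, (A,merge)→8550, (E,hash)→14620, (A,nl_idx)→30300, (E,merge)→58620, (E,nl_idx)→62620 …(+2); best=5800 via (A,hash)
  {ACDE}: card=100000; try (E,hash)→32120, (D,hash)→39800, (E,nl_idx)→251120, (E,merge)→252120, (D,merge)→410800, (E,nl)→8007120 …(+1); best=32120 via (E,hash)

32120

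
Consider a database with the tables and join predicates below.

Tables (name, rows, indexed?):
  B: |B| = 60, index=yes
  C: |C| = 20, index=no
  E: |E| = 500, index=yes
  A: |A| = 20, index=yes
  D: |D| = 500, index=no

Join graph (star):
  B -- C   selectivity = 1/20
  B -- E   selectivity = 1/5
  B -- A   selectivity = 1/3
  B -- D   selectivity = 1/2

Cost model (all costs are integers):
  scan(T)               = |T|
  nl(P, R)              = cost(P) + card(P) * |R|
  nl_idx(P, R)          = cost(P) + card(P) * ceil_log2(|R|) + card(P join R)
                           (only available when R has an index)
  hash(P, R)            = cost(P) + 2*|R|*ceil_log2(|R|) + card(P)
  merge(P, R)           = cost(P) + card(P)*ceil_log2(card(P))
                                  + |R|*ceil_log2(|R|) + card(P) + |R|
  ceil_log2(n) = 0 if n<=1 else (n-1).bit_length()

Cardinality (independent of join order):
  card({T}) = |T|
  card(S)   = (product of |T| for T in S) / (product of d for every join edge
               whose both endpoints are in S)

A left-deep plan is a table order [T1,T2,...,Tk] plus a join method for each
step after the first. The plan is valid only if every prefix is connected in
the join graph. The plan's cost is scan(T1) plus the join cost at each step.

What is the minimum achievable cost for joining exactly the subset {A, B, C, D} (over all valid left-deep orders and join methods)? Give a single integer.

9460

Selinger DP over subsets of {A,B,C,D}:
  {B}: scan cost=60, card=60
  {C}: scan cost=20, card=20
  {A}: scan cost=20, card=20
  {D}: scan cost=500, card=500
  {BC}: card=60; try (B,nl_idx)→200, (C,hash)→320, (B,merge)→560, (C,merge)→600, (B,hash)→760, (B,nl)→1220 …(+1); best=200 via (B,nl_idx)
  {AB}: card=400; try (A,hash)→320, (B,nl_idx)→540, (B,merge)→560, (A,merge)→600, (B,hash)→760, (A,nl_idx)→760 …(+2); best=320 via (A,hash)
  {BD}: card=15000; try (B,hash)→1720, (D,merge)→5480, (B,merge)→5920, (D,hash)→9120, (B,nl_idx)→18500, (D,nl)→30060 …(+1); best=1720 via (B,hash)
  {ABC}: card=400; try (A,hash)→460, (A,merge)→740, (A,nl_idx)→900, (C,hash)→920, (A,nl)→1400, (C,merge)→4440 …(+1); best=460 via (A,hash)
  {BCD}: card=15000; try (D,merge)→5620, (D,hash)→9260, (C,hash)→16920, (D,nl)→30200, (C,merge)→226840, (C,nl)→301720; best=5620 via (D,merge)
  {ABD}: card=100000; try (D,merge)→9320, (D,hash)→9720, (A,hash)→16920, (A,nl_idx)→176720, (D,nl)→200320, (A,merge)→226840 …(+1); best=9320 via (D,merge)
  {ABCD}: card=100000; try (D,merge)→9460, (D,hash)→9860, (A,hash)→20820, (C,hash)→109520, (A,nl_idx)→180620, (D,nl)→200460 …(+4); best=9460 via (D,merge)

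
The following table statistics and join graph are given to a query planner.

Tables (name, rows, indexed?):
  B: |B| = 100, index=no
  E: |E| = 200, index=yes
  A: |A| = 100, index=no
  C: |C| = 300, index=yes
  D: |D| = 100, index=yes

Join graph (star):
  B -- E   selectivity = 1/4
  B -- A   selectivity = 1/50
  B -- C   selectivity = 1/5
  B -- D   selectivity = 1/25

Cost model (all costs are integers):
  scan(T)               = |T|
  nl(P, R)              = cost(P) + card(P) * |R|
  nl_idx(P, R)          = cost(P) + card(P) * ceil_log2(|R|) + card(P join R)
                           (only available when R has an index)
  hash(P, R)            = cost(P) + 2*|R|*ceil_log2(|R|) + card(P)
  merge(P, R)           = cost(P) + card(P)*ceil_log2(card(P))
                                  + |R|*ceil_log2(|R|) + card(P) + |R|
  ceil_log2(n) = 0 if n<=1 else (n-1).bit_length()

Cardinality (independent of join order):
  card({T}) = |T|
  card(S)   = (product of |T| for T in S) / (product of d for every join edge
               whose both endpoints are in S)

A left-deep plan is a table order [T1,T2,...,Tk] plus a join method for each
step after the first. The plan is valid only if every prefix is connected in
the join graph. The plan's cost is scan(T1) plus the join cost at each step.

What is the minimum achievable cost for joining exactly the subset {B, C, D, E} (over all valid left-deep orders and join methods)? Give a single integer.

30200

Selinger DP over subsets of {B,C,D,E}:
  {B}: scan cost=100, card=100
  {E}: scan cost=200, card=200
  {C}: scan cost=300, card=300
  {D}: scan cost=100, card=100
  {BE}: card=5000; try (B,hash)→1800, (E,merge)→2700, (B,merge)→2800, (E,hash)→3400, (E,nl_idx)→5900, (E,nl)→20100 …(+1); best=1800 via (B,hash)
  {BC}: card=6000; try (B,hash)→2000, (C,merge)→3900, (B,merge)→4100, (C,hash)→5600, (C,nl_idx)→7000, (C,nl)→30100 …(+1); best=2000 via (B,hash)
  {BD}: card=400; try (D,nl_idx)→1200, (D,hash)→1600, (B,hash)→1600, (D,merge)→1700, (B,merge)→1700, (D,nl)→10100 …(+1); best=1200 via (D,nl_idx)
  {BCE}: card=300000; try (E,hash)→11200, (C,hash)→12200, (C,merge)→74800, (E,merge)→87800, (C,nl_idx)→346800, (E,nl_idx)→350000 …(+2); best=11200 via (E,hash)
  {BDE}: card=20000; try (E,hash)→4800, (E,merge)→7000, (D,hash)→8200, (E,nl_idx)→24400, (D,nl_idx)→56800, (D,merge)→72600 …(+2); best=4800 via (E,hash)
  {BCD}: card=24000; try (C,hash)→7000, (C,merge)→8200, (D,hash)→9400, (C,nl_idx)→28800, (D,nl_idx)→68000, (D,merge)→86800 …(+2); best=7000 via (C,hash)
  {BCDE}: card=1200000; try (C,hash)→30200, (E,hash)→34200, (D,hash)→312600, (C,merge)→327800, (E,merge)→392800, (C,nl_idx)→1384800 …(+6); best=30200 via (C,hash)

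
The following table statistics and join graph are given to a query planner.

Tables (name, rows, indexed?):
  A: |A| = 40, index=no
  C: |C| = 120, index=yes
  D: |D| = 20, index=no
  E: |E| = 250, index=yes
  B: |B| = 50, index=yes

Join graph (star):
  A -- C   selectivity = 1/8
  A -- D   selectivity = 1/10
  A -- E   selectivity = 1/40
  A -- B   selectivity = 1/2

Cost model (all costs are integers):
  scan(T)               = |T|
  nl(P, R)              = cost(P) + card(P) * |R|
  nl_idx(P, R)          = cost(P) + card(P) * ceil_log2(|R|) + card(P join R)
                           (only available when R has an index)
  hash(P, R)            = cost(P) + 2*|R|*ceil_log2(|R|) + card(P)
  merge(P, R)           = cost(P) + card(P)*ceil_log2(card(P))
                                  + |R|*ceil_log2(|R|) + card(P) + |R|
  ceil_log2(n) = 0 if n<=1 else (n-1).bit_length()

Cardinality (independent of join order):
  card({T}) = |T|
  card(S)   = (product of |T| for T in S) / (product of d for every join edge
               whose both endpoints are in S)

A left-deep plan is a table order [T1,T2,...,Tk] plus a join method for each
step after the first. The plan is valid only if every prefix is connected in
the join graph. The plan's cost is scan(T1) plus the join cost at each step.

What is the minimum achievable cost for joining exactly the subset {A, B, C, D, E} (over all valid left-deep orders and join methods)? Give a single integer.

Selinger DP over subsets of {A,B,C,D,E}:
  {A}: scan cost=40, card=40
  {C}: scan cost=120, card=120
  {D}: scan cost=20, card=20
  {E}: scan cost=250, card=250
  {B}: scan cost=50, card=50
  {AC}: card=600; try (A,hash)→720, (C,nl_idx)→920, (C,merge)→1280, (A,merge)→1360, (C,hash)→1760, (C,nl)→4840 …(+1); best=720 via (A,hash)
  {AD}: card=80; try (D,hash)→280, (A,merge)→420, (D,merge)→440, (A,hash)→520, (A,nl)→820, (D,nl)→840; best=280 via (D,hash)
  {AE}: card=250; try (E,nl_idx)→610, (A,hash)→980, (E,merge)→2570, (A,merge)→2780, (E,hash)→4080, (E,nl)→10040 …(+1); best=610 via (E,nl_idx)
  {AB}: card=1000; try (A,hash)→580, (B,merge)→670, (B,hash)→680, (A,merge)→680, (B,nl_idx)→1280, (B,nl)→2040 …(+1); best=580 via (A,hash)
  {ACD}: card=1200; try (D,hash)→1520, (C,merge)→1880, (C,hash)→2040, (C,nl_idx)→2040, (D,merge)→7440, (C,nl)→9880 …(+1); best=1520 via (D,hash)
  {ACE}: card=3750; try (C,hash)→2540, (C,merge)→3820, (E,hash)→5320, (C,nl_idx)→6110, (E,nl_idx)→9270, (E,merge)→9570 …(+2); best=2540 via (C,hash)
  {ABC}: card=15000; try (B,hash)→1920, (C,hash)→3260, (B,merge)→7670, (C,merge)→12540, (B,nl_idx)→19320, (C,nl_idx)→22580 …(+2); best=1920 via (B,hash)
  {ADE}: card=500; try (D,hash)→1060, (E,nl_idx)→1420, (D,merge)→2980, (E,merge)→3170, (E,hash)→4360, (D,nl)→5610 …(+1); best=1060 via (D,hash)
  {ABD}: card=2000; try (B,hash)→960, (B,merge)→1270, (D,hash)→1780, (B,nl_idx)→2760, (B,nl)→4280, (D,merge)→11700 …(+1); best=960 via (B,hash)
  {ABE}: card=6250; try (B,hash)→1460, (B,merge)→3210, (E,hash)→5580, (B,nl_idx)→8360, (B,nl)→13110, (E,merge)→13830 …(+2); best=1460 via (B,hash)
  {ACDE}: card=7500; try (C,hash)→3240, (D,hash)→6490, (E,hash)→6720, (C,merge)→7020, (C,nl_idx)→12060, (E,merge)→18170 …(+5); best=3240 via (C,hash)
  {ABCD}: card=30000; try (B,hash)→3320, (C,hash)→4640, (B,merge)→16270, (D,hash)→17120, (C,merge)→25920, (B,nl_idx)→38720 …(+5); best=3320 via (B,hash)
  {ABCE}: card=93750; try (B,hash)→6890, (C,hash)→9390, (E,hash)→20920, (B,merge)→51640, (C,merge)→89920, (B,nl_idx)→118790 …(+6); best=6890 via (B,hash)
  {ABDE}: card=12500; try (B,hash)→2160, (B,merge)→6410, (E,hash)→6960, (D,hash)→7910, (B,nl_idx)→16560, (B,nl)→26060 …(+5); best=2160 via (B,hash)
  {ABCDE}: card=187500; try (B,hash)→11340, (C,hash)→16340, (E,hash)→37320, (D,hash)→100840, (B,merge)→108590, (C,merge)→190620 …(+9); best=11340 via (B,hash)

11340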